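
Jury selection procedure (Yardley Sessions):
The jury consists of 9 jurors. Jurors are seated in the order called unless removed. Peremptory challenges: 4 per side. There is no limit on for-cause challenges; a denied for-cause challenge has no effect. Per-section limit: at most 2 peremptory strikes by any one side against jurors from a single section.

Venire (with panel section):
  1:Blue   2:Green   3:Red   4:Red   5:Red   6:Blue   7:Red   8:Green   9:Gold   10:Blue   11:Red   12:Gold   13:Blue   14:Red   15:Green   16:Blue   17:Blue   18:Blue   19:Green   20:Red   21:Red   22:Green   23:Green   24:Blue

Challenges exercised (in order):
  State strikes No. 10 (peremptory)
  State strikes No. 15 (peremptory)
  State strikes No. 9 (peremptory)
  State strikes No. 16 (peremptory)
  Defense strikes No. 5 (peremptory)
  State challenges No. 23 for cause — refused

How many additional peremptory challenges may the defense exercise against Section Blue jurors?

Defense peremptories so far: #5 — 1 of 4 used, 3 left overall.
Against Section Blue: none yet — per-section cap 2 leaves 2.
Binding limit: min(3, 2) = 2.

2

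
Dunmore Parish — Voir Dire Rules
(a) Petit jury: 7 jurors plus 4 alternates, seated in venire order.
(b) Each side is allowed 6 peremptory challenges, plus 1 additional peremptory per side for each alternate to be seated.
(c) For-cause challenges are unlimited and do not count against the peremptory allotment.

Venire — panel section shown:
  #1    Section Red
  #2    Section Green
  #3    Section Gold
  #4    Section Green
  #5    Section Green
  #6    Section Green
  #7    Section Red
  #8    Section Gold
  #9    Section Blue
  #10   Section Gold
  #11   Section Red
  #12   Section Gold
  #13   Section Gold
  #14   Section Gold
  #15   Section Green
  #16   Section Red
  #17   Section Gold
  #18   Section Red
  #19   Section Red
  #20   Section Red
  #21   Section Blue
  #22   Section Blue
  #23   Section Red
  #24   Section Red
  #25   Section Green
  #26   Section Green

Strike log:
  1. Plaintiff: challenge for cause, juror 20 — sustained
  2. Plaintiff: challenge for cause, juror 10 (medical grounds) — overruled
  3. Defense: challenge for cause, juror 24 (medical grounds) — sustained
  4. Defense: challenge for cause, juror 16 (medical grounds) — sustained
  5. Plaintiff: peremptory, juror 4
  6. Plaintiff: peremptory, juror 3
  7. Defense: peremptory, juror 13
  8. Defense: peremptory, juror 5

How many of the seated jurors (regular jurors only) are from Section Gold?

2

Removed: #3, #4, #5, #13, #16, #20, #24.
Seated jurors 1–7: #1, #2, #6, #7, #8, #9, #10 (alternates #11, #12, #14, #15 not counted).
Of those, in Section Gold: #8, #10 → 2.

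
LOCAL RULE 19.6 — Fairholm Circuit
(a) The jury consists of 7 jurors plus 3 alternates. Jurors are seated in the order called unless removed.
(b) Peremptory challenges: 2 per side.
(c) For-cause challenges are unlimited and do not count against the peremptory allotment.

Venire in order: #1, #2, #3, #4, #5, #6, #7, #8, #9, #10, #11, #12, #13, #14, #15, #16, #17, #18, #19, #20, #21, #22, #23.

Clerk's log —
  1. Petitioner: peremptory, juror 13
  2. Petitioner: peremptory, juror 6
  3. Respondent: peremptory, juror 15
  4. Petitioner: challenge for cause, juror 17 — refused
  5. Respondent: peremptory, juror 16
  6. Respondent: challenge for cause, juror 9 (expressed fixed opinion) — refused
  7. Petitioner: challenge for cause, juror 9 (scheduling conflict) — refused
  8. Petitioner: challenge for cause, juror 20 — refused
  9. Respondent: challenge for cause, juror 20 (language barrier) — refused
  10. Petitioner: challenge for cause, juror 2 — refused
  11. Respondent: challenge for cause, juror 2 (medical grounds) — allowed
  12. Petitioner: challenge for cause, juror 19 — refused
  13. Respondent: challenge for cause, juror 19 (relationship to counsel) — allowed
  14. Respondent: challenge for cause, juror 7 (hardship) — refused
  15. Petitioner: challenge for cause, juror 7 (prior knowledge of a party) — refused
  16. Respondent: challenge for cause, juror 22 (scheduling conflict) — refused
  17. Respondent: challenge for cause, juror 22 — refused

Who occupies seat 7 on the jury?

Removed: #2, #6, #13, #15, #16, #19. (#7, #9, #17, #20, #22 stay — for-cause denied.)
Filling seats in venire order through position 7: #1, #3, #4, #5, #7, #8, #9.
So seat 7 is #9.

9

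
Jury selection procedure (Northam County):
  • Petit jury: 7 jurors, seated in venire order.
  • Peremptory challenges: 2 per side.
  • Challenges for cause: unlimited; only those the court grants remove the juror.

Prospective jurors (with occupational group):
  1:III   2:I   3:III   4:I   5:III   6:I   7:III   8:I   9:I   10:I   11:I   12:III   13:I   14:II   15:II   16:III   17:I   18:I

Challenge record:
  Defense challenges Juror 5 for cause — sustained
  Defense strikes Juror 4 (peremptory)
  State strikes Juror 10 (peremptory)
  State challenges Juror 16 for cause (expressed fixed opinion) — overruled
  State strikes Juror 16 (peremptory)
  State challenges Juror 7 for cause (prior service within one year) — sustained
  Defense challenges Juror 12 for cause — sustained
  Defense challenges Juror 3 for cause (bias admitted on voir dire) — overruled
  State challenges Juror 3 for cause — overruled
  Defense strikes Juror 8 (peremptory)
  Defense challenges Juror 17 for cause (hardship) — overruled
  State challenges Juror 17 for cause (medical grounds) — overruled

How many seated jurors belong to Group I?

Removed: #4, #5, #7, #8, #10, #12, #16.
Seated jurors 1–7: #1, #2, #3, #6, #9, #11, #13.
Of those, in Group I: #2, #6, #9, #11, #13 → 5.

5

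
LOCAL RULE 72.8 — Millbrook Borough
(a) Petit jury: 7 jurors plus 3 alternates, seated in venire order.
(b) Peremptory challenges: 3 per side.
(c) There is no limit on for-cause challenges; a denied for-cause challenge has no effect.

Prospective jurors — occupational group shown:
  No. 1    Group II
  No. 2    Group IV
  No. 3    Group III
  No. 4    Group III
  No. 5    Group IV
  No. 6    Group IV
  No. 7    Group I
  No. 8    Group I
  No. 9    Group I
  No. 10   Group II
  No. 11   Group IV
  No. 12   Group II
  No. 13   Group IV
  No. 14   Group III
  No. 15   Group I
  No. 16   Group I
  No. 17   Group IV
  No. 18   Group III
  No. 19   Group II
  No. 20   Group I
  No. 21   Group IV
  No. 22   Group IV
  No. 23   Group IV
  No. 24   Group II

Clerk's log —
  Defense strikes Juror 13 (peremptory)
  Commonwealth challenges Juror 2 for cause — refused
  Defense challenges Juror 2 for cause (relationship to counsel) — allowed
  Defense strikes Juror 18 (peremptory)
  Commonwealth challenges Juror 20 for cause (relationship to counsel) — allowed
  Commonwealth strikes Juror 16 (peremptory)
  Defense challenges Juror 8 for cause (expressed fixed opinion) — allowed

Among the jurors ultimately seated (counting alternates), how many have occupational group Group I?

2

Removed: #2, #8, #13, #16, #18, #20.
Seated (10 incl. alternates): #1, #3, #4, #5, #6, #7, #9, #10, #11, #12.
Of those, in Group I: #7, #9 → 2.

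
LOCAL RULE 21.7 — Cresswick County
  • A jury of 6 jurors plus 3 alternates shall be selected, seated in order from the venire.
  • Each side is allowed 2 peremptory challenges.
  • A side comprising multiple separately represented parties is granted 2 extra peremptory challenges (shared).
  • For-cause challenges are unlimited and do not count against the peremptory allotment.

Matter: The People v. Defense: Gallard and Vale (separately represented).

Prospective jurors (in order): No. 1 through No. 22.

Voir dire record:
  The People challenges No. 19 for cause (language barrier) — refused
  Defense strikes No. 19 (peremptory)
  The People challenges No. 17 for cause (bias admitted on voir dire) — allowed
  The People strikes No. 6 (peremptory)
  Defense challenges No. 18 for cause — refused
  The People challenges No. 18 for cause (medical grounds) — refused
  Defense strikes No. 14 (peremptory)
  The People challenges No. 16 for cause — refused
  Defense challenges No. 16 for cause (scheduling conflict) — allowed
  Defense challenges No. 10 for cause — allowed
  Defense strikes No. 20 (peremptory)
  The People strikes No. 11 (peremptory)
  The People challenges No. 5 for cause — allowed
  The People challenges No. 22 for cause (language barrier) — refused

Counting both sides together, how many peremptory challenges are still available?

1

The People allotment: 2. Defense allotment: 2 base + 2 multi-party = 4.
The People peremptories used: #6, #11 — 2 (for-cause on #19, #17, #18, #16, #5, #22 don't count).
Defense peremptories used: #19, #14, #20 — 3 (for-cause on #18, #16, #10 don't count).
Remaining: (2 − 2) + (4 − 3) = 1.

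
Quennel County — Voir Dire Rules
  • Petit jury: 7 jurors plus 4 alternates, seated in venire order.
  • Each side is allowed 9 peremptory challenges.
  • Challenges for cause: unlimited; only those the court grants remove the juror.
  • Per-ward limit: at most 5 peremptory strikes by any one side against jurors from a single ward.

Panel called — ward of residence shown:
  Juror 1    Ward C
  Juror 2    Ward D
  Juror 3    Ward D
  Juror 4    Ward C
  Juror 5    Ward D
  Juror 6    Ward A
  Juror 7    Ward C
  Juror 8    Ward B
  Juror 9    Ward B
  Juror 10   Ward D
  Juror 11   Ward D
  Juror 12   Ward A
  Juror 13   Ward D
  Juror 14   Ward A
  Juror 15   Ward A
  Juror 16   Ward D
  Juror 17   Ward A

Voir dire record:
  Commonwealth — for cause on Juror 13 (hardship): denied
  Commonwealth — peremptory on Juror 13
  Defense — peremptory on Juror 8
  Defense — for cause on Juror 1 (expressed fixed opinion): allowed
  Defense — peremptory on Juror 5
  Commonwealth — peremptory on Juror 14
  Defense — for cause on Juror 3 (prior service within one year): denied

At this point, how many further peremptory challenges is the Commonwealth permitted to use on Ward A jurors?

Commonwealth peremptories so far: #13, #14 — 2 of 9 used, 7 left overall.
Against Ward A: #14 — 1 used; per-ward cap 5 leaves 4.
Binding limit: min(7, 4) = 4.

4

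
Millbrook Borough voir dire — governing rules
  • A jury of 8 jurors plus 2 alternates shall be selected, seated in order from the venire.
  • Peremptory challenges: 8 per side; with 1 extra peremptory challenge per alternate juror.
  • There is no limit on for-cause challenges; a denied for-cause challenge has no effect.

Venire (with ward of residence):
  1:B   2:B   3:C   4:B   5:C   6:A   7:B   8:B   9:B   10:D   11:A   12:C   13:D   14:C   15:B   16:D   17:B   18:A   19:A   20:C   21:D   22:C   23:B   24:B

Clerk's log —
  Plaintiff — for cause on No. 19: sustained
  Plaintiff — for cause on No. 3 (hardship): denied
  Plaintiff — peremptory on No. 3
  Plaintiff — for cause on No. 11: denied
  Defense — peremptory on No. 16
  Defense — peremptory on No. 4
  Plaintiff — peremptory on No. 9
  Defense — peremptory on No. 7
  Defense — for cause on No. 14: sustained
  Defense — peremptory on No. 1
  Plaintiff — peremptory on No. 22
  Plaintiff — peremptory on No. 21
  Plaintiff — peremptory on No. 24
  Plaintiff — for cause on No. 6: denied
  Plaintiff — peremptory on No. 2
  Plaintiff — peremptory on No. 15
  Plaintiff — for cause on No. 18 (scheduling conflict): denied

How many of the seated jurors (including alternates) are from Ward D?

2

Removed: #1, #2, #3, #4, #7, #9, #14, #15, #16, #19, #21, #22, #24.
Seated (10 incl. alternates): #5, #6, #8, #10, #11, #12, #13, #17, #18, #20.
Of those, in Ward D: #10, #13 → 2.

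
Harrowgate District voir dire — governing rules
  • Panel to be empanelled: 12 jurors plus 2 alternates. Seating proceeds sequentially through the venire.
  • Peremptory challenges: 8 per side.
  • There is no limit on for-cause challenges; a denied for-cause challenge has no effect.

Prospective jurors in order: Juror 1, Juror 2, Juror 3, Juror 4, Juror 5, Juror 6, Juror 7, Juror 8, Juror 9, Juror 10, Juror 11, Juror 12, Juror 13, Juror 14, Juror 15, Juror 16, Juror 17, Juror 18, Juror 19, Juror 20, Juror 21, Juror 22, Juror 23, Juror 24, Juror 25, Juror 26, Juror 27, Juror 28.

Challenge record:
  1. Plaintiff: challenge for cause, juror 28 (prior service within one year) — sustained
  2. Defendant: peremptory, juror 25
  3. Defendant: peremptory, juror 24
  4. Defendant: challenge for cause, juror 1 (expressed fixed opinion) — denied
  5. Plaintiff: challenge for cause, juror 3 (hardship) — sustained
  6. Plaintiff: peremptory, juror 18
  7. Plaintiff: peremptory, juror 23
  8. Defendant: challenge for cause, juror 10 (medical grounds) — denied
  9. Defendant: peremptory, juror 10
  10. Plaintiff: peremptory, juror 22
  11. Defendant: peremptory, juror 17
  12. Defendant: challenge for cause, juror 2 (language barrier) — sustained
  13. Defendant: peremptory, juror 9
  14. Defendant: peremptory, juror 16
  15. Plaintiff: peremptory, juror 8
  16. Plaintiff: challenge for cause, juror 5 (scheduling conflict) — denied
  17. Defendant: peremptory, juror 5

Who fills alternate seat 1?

Removed: #2, #3, #5, #8, #9, #10, #16, #17, #18, #22, #23, #24, #25, #28. (#1 stays — for-cause denied.)
Seating in order: seats 1–12 → #1, #4, #6, #7, #11, #12, #13, #14, #15, #19, #20, #21; alternates → #26, #27.
So alternate 1 is #26.

26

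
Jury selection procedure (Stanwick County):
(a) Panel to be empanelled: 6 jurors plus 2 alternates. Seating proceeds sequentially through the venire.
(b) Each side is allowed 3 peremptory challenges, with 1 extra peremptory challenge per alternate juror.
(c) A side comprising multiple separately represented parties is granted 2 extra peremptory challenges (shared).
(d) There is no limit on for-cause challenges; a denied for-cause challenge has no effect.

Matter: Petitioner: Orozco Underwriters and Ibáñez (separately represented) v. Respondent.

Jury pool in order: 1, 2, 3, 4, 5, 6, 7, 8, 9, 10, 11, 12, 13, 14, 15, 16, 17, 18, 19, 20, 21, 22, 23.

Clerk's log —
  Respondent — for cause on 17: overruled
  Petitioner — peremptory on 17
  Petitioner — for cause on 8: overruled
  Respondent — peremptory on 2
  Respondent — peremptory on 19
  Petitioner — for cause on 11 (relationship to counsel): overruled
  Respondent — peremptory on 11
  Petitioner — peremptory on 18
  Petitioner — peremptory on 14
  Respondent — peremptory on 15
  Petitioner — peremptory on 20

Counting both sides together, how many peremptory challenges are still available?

4

Petitioner allotment: 3 base + 1 × 2 alternates + 2 multi-party = 7. Respondent allotment: 3 base + 1 × 2 alternates = 5.
Petitioner peremptories used: #17, #18, #14, #20 — 4 (for-cause on #8, #11 don't count).
Respondent peremptories used: #2, #19, #11, #15 — 4 (the for-cause on #17 doesn't count).
Remaining: (7 − 4) + (5 − 4) = 4.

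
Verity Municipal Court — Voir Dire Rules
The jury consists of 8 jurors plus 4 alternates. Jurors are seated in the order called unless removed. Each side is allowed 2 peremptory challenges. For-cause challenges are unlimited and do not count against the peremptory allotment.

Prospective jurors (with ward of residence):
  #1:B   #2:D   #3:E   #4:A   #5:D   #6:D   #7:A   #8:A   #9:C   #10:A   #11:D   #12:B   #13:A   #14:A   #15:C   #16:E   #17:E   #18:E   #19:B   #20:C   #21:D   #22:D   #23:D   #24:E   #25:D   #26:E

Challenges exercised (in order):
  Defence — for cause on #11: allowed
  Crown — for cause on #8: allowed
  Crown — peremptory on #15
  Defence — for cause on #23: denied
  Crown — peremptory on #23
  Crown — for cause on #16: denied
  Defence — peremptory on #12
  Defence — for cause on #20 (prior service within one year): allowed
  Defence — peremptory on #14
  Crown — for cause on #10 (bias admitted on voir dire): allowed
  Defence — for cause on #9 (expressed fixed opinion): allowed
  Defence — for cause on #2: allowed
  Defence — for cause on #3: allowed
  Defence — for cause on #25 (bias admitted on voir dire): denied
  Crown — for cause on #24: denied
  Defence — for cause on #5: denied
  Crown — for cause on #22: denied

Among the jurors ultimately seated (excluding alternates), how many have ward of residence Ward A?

3

Removed: #2, #3, #8, #9, #10, #11, #12, #14, #15, #20, #23.
Seated jurors 1–8: #1, #4, #5, #6, #7, #13, #16, #17 (alternates #18, #19, #21, #22 not counted).
Of those, in Ward A: #4, #7, #13 → 3.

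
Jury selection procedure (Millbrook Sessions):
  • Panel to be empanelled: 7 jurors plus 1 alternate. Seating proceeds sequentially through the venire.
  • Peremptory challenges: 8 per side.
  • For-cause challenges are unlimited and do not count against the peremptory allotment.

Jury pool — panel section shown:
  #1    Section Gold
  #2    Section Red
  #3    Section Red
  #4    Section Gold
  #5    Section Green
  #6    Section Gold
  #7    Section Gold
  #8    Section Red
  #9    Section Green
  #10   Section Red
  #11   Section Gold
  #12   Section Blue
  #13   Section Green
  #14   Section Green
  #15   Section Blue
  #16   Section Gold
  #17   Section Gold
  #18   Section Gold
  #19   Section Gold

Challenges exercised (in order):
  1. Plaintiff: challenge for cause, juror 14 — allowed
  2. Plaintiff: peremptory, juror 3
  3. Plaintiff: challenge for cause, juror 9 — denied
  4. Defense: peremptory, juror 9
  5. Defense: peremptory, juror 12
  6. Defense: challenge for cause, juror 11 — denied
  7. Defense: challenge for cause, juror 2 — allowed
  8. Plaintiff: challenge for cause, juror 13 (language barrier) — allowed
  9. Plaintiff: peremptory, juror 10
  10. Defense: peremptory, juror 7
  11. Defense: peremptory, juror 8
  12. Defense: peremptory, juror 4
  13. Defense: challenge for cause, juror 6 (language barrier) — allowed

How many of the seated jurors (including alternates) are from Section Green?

1

Removed: #2, #3, #4, #6, #7, #8, #9, #10, #12, #13, #14.
Seated (8 incl. alternates): #1, #5, #11, #15, #16, #17, #18, #19.
Of those, in Section Green: #5 → 1.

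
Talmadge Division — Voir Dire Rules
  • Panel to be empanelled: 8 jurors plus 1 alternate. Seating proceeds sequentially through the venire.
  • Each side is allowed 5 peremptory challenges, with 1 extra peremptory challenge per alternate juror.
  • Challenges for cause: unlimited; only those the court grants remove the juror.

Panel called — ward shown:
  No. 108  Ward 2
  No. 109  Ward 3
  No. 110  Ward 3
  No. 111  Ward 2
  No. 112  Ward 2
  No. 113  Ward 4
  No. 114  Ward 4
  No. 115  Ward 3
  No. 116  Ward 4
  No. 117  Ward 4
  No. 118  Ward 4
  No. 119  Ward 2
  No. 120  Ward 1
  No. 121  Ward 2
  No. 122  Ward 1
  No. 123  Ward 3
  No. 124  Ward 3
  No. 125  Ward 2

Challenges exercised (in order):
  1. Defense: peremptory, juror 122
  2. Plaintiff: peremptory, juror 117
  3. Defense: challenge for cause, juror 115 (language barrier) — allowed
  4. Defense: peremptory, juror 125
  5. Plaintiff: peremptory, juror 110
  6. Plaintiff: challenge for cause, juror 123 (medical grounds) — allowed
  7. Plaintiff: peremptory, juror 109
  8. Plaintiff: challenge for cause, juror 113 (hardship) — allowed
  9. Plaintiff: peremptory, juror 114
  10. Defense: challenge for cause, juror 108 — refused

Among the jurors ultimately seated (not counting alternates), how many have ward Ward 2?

5

Removed: #109, #110, #113, #114, #115, #117, #122, #123, #125.
Seated jurors 1–8: #108, #111, #112, #116, #118, #119, #120, #121 (alternates #124 not counted).
Of those, in Ward 2: #108, #111, #112, #119, #121 → 5.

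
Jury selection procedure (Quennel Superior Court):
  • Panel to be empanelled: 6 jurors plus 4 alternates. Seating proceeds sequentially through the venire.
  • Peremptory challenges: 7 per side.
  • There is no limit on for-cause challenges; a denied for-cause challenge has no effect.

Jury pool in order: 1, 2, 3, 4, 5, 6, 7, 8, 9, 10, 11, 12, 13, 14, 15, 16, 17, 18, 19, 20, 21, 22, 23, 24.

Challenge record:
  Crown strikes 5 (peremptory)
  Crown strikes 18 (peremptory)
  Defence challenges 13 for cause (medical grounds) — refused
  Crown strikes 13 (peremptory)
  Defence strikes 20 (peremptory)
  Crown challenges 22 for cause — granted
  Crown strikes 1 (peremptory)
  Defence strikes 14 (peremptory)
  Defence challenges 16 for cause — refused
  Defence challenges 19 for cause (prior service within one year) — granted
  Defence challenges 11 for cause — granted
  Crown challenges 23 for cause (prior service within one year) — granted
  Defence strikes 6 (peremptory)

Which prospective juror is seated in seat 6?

Removed: #1, #5, #6, #11, #13, #14, #18, #19, #20, #22, #23. (#16 stays — for-cause denied.)
Seating in order: seats 1–6 → #2, #3, #4, #7, #8, #9; alternates → #10, #12, #15, #16.
So seat 6 is #9.

9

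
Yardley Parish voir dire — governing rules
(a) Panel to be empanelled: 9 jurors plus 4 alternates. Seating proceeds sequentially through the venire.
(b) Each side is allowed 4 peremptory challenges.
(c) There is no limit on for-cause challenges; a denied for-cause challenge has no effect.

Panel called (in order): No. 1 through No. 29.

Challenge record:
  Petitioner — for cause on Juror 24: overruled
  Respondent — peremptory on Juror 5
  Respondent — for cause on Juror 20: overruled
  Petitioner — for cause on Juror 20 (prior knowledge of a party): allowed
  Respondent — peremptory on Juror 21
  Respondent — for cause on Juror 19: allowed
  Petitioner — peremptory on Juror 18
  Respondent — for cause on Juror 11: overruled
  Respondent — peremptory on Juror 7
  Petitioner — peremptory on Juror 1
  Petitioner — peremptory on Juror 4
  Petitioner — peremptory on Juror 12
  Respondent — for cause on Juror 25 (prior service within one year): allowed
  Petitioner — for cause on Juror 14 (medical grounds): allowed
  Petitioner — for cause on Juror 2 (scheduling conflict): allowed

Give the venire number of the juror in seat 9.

Removed: #1, #2, #4, #5, #7, #12, #14, #18, #19, #20, #21, #25. (#11, #24 stay — for-cause denied.)
Filling seats in venire order through position 9: #3, #6, #8, #9, #10, #11, #13, #15, #16.
So seat 9 is #16.

16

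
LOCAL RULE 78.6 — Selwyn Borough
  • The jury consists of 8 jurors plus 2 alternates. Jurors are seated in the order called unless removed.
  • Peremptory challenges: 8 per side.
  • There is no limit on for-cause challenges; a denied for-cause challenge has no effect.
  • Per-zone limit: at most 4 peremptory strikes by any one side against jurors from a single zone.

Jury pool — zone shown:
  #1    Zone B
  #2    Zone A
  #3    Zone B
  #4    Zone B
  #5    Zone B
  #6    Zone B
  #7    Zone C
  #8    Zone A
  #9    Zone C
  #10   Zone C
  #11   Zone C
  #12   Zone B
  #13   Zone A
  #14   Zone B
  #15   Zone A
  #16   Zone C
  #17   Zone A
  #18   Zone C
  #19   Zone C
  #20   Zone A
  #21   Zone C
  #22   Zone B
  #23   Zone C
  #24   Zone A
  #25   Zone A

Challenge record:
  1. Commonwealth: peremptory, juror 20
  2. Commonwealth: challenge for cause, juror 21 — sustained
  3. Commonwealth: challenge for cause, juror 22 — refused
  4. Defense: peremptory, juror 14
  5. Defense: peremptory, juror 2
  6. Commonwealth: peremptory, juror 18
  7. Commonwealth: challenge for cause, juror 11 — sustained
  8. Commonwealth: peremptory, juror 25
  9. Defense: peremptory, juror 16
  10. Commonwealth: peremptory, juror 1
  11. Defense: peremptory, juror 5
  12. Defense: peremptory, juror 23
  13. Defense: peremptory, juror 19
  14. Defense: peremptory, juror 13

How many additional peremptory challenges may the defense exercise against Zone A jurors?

Defense peremptories so far: #14, #2, #16, #5, #23, #19, #13 — 7 of 8 used, 1 left overall.
Against Zone A: #2, #13 — 2 used; per-zone cap 4 leaves 2.
Binding limit: min(1, 2) = 1.

1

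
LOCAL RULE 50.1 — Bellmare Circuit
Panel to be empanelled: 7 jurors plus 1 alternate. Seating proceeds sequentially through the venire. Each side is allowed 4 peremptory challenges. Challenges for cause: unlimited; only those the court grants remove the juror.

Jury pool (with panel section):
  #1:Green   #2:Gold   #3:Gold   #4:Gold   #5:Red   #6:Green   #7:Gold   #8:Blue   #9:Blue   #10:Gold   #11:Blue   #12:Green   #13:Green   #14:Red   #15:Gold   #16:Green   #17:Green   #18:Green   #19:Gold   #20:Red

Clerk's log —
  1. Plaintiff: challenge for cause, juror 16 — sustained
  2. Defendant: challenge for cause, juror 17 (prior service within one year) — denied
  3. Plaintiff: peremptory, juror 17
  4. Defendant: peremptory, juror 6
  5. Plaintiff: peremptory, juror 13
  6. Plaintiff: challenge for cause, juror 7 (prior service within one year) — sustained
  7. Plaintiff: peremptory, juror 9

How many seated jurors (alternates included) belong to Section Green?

Removed: #6, #7, #9, #13, #16, #17.
Seated (8 incl. alternates): #1, #2, #3, #4, #5, #8, #10, #11.
Of those, in Section Green: #1 → 1.

1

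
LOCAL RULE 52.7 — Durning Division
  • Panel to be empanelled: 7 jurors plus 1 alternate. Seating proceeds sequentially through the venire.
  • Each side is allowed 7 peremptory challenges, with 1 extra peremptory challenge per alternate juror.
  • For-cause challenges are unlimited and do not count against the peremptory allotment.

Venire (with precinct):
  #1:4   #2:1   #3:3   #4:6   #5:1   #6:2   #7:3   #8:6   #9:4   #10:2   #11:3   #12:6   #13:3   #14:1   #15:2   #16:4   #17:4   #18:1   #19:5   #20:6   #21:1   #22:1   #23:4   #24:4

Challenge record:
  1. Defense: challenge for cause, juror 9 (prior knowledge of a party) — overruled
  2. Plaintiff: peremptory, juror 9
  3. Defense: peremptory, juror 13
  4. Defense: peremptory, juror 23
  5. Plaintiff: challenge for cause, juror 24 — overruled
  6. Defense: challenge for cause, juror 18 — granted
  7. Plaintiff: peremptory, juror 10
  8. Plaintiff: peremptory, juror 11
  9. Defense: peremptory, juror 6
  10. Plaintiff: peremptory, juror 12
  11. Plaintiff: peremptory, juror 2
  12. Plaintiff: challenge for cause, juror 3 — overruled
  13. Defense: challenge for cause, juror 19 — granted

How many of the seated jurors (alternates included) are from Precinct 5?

Removed: #2, #6, #9, #10, #11, #12, #13, #18, #19, #23.
Seated (8 incl. alternates): #1, #3, #4, #5, #7, #8, #14, #15.
None of those are in Precinct 5 → 0.

0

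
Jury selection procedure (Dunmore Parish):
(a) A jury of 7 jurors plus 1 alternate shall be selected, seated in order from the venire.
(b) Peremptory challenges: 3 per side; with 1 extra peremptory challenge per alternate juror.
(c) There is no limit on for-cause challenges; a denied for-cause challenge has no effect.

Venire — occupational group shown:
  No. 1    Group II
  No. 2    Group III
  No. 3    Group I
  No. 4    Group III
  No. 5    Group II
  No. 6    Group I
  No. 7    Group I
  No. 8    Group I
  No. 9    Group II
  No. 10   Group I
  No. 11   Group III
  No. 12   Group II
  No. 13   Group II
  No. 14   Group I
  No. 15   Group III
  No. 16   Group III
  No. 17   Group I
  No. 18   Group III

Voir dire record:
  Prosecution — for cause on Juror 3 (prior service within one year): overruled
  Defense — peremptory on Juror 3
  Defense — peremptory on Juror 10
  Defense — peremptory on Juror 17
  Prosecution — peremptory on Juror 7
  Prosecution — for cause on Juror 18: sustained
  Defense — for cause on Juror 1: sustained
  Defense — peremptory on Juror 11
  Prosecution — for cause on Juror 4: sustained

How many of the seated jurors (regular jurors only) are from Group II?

Removed: #1, #3, #4, #7, #10, #11, #17, #18.
Seated jurors 1–7: #2, #5, #6, #8, #9, #12, #13 (alternates #14 not counted).
Of those, in Group II: #5, #9, #12, #13 → 4.

4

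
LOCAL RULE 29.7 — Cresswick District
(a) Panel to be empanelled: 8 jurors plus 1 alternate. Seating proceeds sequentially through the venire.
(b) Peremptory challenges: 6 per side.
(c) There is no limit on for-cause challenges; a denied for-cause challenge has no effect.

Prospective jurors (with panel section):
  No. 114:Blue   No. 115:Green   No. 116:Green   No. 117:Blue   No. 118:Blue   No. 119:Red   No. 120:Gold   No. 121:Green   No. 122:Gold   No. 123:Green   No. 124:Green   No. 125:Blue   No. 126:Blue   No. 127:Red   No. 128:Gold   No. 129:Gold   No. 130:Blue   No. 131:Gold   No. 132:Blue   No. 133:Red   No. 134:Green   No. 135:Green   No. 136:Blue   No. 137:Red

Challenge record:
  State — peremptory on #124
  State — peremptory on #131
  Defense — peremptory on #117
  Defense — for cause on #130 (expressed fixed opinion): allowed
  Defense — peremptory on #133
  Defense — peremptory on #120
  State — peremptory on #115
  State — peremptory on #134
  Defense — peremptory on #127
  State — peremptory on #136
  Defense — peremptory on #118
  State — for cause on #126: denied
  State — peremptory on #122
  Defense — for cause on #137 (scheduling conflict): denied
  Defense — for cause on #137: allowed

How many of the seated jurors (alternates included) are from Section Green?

Removed: #115, #117, #118, #120, #122, #124, #127, #130, #131, #133, #134, #136, #137.
Seated (9 incl. alternates): #114, #116, #119, #121, #123, #125, #126, #128, #129.
Of those, in Section Green: #116, #121, #123 → 3.

3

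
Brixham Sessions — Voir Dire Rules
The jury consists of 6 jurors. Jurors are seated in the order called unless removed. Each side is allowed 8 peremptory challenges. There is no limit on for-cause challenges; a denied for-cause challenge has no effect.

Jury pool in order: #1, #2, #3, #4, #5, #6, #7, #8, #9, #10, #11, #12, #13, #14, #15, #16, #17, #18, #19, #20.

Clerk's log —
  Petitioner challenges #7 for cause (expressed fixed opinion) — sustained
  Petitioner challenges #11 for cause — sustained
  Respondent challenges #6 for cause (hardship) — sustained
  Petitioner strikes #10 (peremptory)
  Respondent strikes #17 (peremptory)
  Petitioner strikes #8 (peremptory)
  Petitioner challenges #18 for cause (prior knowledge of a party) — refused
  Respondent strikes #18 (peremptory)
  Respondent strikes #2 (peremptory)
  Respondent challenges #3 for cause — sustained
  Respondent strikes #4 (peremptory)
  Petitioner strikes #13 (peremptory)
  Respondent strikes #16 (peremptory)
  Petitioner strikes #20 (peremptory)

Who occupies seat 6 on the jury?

Removed: #2, #3, #4, #6, #7, #8, #10, #11, #13, #16, #17, #18, #20.
Seating in order: seats 1–6 → #1, #5, #9, #12, #14, #15.
So seat 6 is #15.

15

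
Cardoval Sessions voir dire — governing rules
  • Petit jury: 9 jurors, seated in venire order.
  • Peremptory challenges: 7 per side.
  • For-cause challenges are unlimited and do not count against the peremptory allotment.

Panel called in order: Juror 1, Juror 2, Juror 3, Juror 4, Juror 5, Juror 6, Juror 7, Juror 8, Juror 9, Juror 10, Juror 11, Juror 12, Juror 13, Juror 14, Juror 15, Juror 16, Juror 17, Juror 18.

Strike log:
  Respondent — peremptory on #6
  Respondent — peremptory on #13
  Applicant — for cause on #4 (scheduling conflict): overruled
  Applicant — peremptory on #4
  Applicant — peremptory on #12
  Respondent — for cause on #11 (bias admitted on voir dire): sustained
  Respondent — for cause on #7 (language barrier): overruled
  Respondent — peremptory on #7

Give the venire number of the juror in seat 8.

14

Removed: #4, #6, #7, #11, #12, #13.
Seating in order: seats 1–9 → #1, #2, #3, #5, #8, #9, #10, #14, #15.
So seat 8 is #14.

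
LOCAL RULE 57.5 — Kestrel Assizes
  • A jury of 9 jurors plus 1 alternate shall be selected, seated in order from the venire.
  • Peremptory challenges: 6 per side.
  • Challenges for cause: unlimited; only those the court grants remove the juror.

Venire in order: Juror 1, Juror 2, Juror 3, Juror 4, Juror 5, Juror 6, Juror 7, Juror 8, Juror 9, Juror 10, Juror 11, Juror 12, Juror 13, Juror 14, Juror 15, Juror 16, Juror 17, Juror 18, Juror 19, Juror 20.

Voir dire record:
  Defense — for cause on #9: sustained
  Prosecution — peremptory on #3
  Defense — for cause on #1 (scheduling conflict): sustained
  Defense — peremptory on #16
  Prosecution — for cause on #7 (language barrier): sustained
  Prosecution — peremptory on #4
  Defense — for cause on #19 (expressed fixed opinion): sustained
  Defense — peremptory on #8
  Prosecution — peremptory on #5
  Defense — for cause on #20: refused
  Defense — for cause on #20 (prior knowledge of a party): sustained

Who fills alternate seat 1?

18

Removed: #1, #3, #4, #5, #7, #8, #9, #16, #19, #20.
Seating in order: seats 1–9 → #2, #6, #10, #11, #12, #13, #14, #15, #17; alternates → #18.
So alternate 1 is #18.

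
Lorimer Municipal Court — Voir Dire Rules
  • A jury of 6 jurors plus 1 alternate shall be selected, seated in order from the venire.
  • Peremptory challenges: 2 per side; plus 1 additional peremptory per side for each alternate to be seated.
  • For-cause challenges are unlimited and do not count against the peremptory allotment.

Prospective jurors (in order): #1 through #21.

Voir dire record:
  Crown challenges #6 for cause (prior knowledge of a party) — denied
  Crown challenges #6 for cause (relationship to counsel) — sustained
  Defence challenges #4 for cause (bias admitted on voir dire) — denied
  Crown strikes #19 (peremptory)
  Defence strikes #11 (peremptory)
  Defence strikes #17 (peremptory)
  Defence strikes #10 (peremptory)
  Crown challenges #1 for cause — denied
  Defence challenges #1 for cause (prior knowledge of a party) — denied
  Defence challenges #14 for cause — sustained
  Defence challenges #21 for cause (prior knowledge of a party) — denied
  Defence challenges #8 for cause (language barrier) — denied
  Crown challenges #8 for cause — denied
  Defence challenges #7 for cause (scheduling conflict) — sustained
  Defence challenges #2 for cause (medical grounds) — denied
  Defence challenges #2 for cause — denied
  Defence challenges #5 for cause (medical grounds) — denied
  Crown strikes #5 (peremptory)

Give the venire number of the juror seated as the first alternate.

Removed: #5, #6, #7, #10, #11, #14, #17, #19. (#1, #2, #4, #8, #21 stay — for-cause denied.)
Seating in order: seats 1–6 → #1, #2, #3, #4, #8, #9; alternates → #12.
So alternate 1 is #12.

12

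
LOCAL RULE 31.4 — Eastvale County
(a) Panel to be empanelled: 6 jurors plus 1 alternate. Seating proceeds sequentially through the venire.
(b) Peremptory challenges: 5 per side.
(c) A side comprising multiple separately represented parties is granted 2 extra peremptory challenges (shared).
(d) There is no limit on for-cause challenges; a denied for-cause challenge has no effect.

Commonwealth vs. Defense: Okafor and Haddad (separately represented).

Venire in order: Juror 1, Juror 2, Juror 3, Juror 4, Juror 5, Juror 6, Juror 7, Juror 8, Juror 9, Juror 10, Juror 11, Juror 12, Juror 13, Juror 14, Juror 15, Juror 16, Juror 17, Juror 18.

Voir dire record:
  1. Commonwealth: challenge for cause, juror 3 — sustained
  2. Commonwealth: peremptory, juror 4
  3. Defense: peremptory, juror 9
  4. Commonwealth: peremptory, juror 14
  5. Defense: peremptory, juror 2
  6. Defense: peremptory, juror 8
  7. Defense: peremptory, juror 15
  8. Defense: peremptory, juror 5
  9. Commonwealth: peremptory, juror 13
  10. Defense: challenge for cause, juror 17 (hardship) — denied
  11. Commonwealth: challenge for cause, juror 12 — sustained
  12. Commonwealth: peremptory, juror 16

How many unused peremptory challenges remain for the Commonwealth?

Commonwealth allotment: 5.
Commonwealth peremptories used: #4, #14, #13, #16 — 4 (for-cause on #3, #12 don't count).
Remaining: 5 − 4 = 1.

1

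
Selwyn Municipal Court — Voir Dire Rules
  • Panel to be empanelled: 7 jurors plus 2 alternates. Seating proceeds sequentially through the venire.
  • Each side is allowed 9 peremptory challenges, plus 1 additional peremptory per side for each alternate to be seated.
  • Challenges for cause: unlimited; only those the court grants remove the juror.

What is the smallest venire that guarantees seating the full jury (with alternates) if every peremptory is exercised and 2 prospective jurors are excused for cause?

33

Seats to fill: 7 + 2 alternates = 9.
Peremptories: 9 + 1×2 = 11 per side × 2 sides = 22.
For-cause removals: 2.
Minimum venire: 9 + 22 + 2 = 33.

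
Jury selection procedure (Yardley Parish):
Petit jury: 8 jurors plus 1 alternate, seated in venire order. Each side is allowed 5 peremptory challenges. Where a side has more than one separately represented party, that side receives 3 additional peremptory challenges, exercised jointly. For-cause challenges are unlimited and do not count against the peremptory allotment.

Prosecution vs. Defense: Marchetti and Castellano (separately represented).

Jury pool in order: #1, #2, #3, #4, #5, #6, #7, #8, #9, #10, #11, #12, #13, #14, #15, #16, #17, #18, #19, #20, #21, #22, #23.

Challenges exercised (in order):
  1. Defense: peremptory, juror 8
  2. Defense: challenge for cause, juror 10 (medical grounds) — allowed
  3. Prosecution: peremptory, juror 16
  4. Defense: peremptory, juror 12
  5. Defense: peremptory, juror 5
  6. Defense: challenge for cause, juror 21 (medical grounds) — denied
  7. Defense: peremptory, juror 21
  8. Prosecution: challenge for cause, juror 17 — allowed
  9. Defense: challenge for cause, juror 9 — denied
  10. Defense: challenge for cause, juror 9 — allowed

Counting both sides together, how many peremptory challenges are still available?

8

Prosecution allotment: 5. Defense allotment: 5 base + 3 multi-party = 8.
Prosecution peremptories used: #16 — 1 (the for-cause on #17 doesn't count).
Defense peremptories used: #8, #12, #5, #21 — 4 (for-cause on #10, #21, #9, #9 don't count).
Remaining: (5 − 1) + (8 − 4) = 8.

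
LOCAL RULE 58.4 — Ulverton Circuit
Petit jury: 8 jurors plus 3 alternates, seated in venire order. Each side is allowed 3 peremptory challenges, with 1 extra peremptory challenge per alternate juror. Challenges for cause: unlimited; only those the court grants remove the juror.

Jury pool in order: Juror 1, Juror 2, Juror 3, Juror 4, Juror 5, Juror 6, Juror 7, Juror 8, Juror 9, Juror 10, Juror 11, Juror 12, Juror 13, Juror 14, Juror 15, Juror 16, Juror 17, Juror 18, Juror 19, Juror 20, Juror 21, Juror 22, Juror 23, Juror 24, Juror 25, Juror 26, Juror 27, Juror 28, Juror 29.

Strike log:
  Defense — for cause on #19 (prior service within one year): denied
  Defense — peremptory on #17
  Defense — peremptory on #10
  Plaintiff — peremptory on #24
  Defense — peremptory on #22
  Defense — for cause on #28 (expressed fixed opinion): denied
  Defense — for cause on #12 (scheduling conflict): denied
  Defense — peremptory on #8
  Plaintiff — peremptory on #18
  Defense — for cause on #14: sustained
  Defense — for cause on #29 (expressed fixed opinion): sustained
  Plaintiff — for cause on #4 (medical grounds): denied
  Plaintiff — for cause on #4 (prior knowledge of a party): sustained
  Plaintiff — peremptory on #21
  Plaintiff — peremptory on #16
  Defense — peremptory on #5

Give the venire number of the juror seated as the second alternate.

15

Removed: #4, #5, #8, #10, #14, #16, #17, #18, #21, #22, #24, #29. (#12, #19, #28 stay — for-cause denied.)
Seating in order: seats 1–8 → #1, #2, #3, #6, #7, #9, #11, #12; alternates → #13, #15, #19.
So alternate 2 is #15.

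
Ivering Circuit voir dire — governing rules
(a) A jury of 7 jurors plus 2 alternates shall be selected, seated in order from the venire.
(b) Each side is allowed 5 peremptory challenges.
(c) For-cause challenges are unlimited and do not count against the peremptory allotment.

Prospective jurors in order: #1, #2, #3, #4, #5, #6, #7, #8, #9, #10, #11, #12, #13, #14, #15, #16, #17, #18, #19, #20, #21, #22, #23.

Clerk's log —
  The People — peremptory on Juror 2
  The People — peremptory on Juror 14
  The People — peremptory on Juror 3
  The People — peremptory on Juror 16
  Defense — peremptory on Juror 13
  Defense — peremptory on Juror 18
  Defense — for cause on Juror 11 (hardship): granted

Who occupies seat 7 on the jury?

Removed: #2, #3, #11, #13, #14, #16, #18.
Seating in order: seats 1–7 → #1, #4, #5, #6, #7, #8, #9; alternates → #10, #12.
So seat 7 is #9.

9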